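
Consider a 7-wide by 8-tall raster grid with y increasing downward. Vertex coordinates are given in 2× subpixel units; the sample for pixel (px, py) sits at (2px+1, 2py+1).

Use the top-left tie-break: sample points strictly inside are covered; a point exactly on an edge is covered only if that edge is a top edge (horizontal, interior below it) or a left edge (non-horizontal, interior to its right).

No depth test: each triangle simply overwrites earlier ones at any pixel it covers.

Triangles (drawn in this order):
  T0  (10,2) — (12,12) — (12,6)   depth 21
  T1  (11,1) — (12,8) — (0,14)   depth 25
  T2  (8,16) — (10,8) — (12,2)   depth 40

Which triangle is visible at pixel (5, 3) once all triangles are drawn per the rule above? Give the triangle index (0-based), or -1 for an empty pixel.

T0:
  2·area = 12  (B↔C swapped to make it positive)
  edge (10, 2)→(12, 6): d=(2,4) right/bottom  bias=-1
  edge (12, 6)→(12, 12): d=(0,6) right/bottom  bias=-1
  edge (12, 12)→(10, 2): d=(-2,-10) top-left  bias=+0
    (5,2)@(11, 5): e=[2,6,4] → X
    (6,2)@(13, 5): e=[-6,-6,24] → .
    (5,3)@(11, 7): e=[6,6,0] → X  [on edge]
    (6,3)@(13, 7): e=[-2,-6,20] → .
    (5,4)@(11, 9): e=[10,6,-4] → .
  covered (2 px):
    . . . . . . .
    . . . . . . .
    . . . . . X .
    . . . . . X .
    . . . . . . .
    . . . . . . .
    . . . . . . .
    . . . . . . .
T1:
  2·area = 90
  edge (11, 1)→(12, 8): d=(1,7) right/bottom  bias=-1
  edge (12, 8)→(0, 14): d=(-12,6) right/bottom  bias=-1
  edge (0, 14)→(11, 1): d=(11,-13) top-left  bias=+0
    (5,0)@(11, 1): e=[0,90,0] → .  [on edge]
    (5,1)@(11, 3): e=[2,66,22] → X
    (6,1)@(13, 3): e=[-12,54,48] → .
    (4,2)@(9, 5): e=[18,54,18] → X
    (6,2)@(13, 5): e=[-10,30,70] → .
    (3,3)@(7, 7): e=[34,42,14] → X
    (6,3)@(13, 7): e=[-8,6,92] → .
    (2,4)@(5, 9): e=[50,30,10] → X
    (5,4)@(11, 9): e=[8,-6,88] → .
    (1,5)@(3, 11): e=[66,18,6] → X
    (3,5)@(7, 11): e=[38,-6,58] → .
    (4,5)@(9, 11): e=[24,-18,84] → .
    (6,7)@(13, 15): e=[0,-90,180] → .  [on edge]
  covered (12 px):
    . . . . . . .
    . . . . . X .
    . . . . X X .
    . . . X X X .
    . . X X X . .
    . X X . . . .
    X . . . . . .
    . . . . . . .
T2:
  2·area = 4
  edge (8, 16)→(10, 8): d=(2,-8) top-left  bias=+0
  edge (10, 8)→(12, 2): d=(2,-6) top-left  bias=+0
  edge (12, 2)→(8, 16): d=(-4,14) right/bottom  bias=-1
    (5,2)@(11, 5): e=[2,0,2] → X  [on edge]
    (6,2)@(13, 5): e=[18,12,-26] → .
    (5,3)@(11, 7): e=[6,4,-6] → .
    (4,5)@(9, 11): e=[-2,0,6] → .  [on edge]
  covered (1 px):
    . . . . . . .
    . . . . . . .
    . . . . . X .
    . . . . . . .
    . . . . . . .
    . . . . . . .
    . . . . . . .
    . . . . . . .

Z-buffer (winner per pixel, '.' = empty):
  . . . . . . .
  . . . . . 1 .
  . . . . 1 2 .
  . . . 1 1 1 .
  . . 1 1 1 . .
  . 1 1 . . . .
  1 . . . . . .
  . . . . . . .

Result: 1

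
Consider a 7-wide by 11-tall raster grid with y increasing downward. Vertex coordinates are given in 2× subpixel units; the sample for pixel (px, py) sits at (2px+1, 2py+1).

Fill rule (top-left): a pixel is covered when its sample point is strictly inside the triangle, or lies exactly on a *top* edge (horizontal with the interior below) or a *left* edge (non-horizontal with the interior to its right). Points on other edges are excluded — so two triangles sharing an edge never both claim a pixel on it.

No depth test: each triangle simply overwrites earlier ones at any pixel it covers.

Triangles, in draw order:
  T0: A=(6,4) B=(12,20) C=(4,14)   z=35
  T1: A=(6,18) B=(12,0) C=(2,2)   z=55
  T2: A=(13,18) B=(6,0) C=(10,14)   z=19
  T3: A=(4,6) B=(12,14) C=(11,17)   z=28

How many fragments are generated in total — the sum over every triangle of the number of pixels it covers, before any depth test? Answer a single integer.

T0:
  2·area = 92
  edge (6, 4)→(12, 20): d=(6,16) right/bottom  bias=-1
  edge (12, 20)→(4, 14): d=(-8,-6) top-left  bias=+0
  edge (4, 14)→(6, 4): d=(2,-10) top-left  bias=+0
    (3,3)@(7, 7): e=[2,74,16] → #
    (4,3)@(9, 7): e=[-30,86,36] → ·
    (2,4)@(5, 9): e=[46,46,0] → #  [on edge]
    (4,4)@(9, 9): e=[-18,70,40] → ·
    (2,5)@(5, 11): e=[58,30,4] → #
    (4,5)@(9, 11): e=[-6,54,44] → ·
    (2,6)@(5, 13): e=[70,14,8] → #
    (4,6)@(9, 13): e=[6,38,48] → #
    (5,6)@(11, 13): e=[-26,50,68] → ·
    (2,7)@(5, 15): e=[82,-2,12] → ·
    (3,7)@(7, 15): e=[50,10,32] → #
    (5,7)@(11, 15): e=[-14,34,72] → ·
    (1,9)@(3, 19): e=[138,-46,0] → ·  [on edge]
  covered (12 px):
    · · · · · · ·
    · · · · · · ·
    · · · · · · ·
    · · · # · · ·
    · · # # · · ·
    · · # # · · ·
    · · # # # · ·
    · · · # # · ·
    · · · · # · ·
    · · · · · # ·
    · · · · · · ·
T1:
  2·area = 168  (B↔C swapped to make it positive)
  edge (6, 18)→(2, 2): d=(-4,-16) top-left  bias=+0
  edge (2, 2)→(12, 0): d=(10,-2) top-left  bias=+0
  edge (12, 0)→(6, 18): d=(-6,18) right/bottom  bias=-1
    (3,0)@(7, 1): e=[84,0,84] → #  [on edge]
    (4,0)@(9, 1): e=[116,4,48] → #
    (5,0)@(11, 1): e=[148,8,12] → #
    (6,0)@(13, 1): e=[180,12,-24] → ·
    (1,1)@(3, 3): e=[12,12,144] → #
    (2,1)@(5, 3): e=[44,16,108] → #
    (5,1)@(11, 3): e=[140,28,0] → ·  [on edge]
    (1,2)@(3, 5): e=[4,32,132] → #
    (5,2)@(11, 5): e=[132,48,-12] → ·
    (1,3)@(3, 7): e=[-4,52,120] → ·
    (2,3)@(5, 7): e=[28,56,84] → #
    (5,3)@(11, 7): e=[124,68,-24] → ·
    (4,4)@(9, 9): e=[84,84,0] → ·  [on edge]
    (3,7)@(7, 15): e=[28,140,0] → ·  [on edge]
    (2,10)@(5, 21): e=[-28,196,0] → ·  [on edge]
  covered (20 px):
    · · · # # # ·
    · # # # # · ·
    · # # # # · ·
    · · # # # · ·
    · · # # · · ·
    · · # # · · ·
    · · # # · · ·
    · · · · · · ·
    · · · · · · ·
    · · · · · · ·
    · · · · · · ·
T2:
  2·area = 26  (B↔C swapped to make it positive)
  edge (13, 18)→(10, 14): d=(-3,-4) top-left  bias=+0
  edge (10, 14)→(6, 0): d=(-4,-14) top-left  bias=+0
  edge (6, 0)→(13, 18): d=(7,18) right/bottom  bias=-1
    (3,1)@(7, 3): e=[21,2,3] → #
    (4,1)@(9, 3): e=[29,30,-33] → ·
    (3,2)@(7, 5): e=[15,-6,17] → ·
    (4,4)@(9, 9): e=[11,6,9] → #
    (5,4)@(11, 9): e=[19,34,-27] → ·
    (4,5)@(9, 11): e=[5,-2,23] → ·
    (5,6)@(11, 13): e=[7,18,1] → #
    (6,6)@(13, 13): e=[15,46,-35] → ·
    (5,7)@(11, 15): e=[1,10,15] → #
    (6,7)@(13, 15): e=[9,38,-21] → ·
    (5,8)@(11, 17): e=[-5,2,29] → ·
  covered (4 px):
    · · · · · · ·
    · · · # · · ·
    · · · · · · ·
    · · · · · · ·
    · · · · # · ·
    · · · · · · ·
    · · · · · # ·
    · · · · · # ·
    · · · · · · ·
    · · · · · · ·
    · · · · · · ·
T3:
  2·area = 32
  edge (4, 6)→(12, 14): d=(8,8) right/bottom  bias=-1
  edge (12, 14)→(11, 17): d=(-1,3) right/bottom  bias=-1
  edge (11, 17)→(4, 6): d=(-7,-11) top-left  bias=+0
    (0,1)@(1, 3): e=[0,44,-12] → ·  [on edge]
    (1,2)@(3, 5): e=[0,36,-4] → ·  [on edge]
    (2,3)@(5, 7): e=[0,28,4] → ·  [on edge]
    (3,4)@(7, 9): e=[0,20,12] → ·  [on edge]
    (4,5)@(9, 11): e=[0,12,20] → ·  [on edge]
    (6,5)@(13, 11): e=[-32,0,64] → ·  [on edge]
    (4,6)@(9, 13): e=[16,10,6] → #
    (5,6)@(11, 13): e=[0,4,28] → ·  [on edge]
    (4,7)@(9, 15): e=[32,8,-8] → ·
    (5,7)@(11, 15): e=[16,2,14] → #
    (6,7)@(13, 15): e=[0,-4,36] → ·  [on edge]
    (5,8)@(11, 17): e=[32,0,0] → ·  [on edge]
  covered (2 px):
    · · · · · · ·
    · · · · · · ·
    · · · · · · ·
    · · · · · · ·
    · · · · · · ·
    · · · · · · ·
    · · · · # · ·
    · · · · · # ·
    · · · · · · ·
    · · · · · · ·
    · · · · · · ·

Answer: 38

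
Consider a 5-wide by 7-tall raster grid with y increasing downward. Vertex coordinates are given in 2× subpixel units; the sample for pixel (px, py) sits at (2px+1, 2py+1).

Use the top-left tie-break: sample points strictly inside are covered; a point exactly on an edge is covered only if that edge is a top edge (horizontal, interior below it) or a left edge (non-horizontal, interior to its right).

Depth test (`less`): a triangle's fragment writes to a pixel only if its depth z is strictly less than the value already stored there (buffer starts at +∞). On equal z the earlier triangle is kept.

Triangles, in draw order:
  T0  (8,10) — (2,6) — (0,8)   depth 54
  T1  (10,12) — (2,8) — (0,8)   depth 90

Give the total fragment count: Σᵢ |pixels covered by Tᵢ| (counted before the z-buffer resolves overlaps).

T0:
  2·area = 20  (B↔C swapped to make it positive)
  edge (8, 10)→(0, 8): d=(-8,-2) top-left  bias=+0
  edge (0, 8)→(2, 6): d=(2,-2) top-left  bias=+0
  edge (2, 6)→(8, 10): d=(6,4) right/bottom  bias=-1
    (3,0)@(7, 1): e=[70,0,-50] → ·  [on edge]
    (2,1)@(5, 3): e=[50,0,-30] → ·  [on edge]
    (1,2)@(3, 5): e=[30,0,-10] → ·  [on edge]
    (0,3)@(1, 7): e=[10,0,10] → █  [on edge]
    (1,3)@(3, 7): e=[14,4,2] → █
    (2,3)@(5, 7): e=[18,8,-6] → ·
    (0,4)@(1, 9): e=[-6,4,22] → ·
    (1,4)@(3, 9): e=[-2,8,14] → ·
    (2,4)@(5, 9): e=[2,12,6] → █
    (3,4)@(7, 9): e=[6,16,-2] → ·
    (2,5)@(5, 11): e=[-14,16,18] → ·
  covered (3 px):
    · · · · ·
    · · · · ·
    · · · · ·
    █ █ · · ·
    · · █ · ·
    · · · · ·
    · · · · ·
T1:
  2·area = 8  (B↔C swapped to make it positive)
  edge (10, 12)→(0, 8): d=(-10,-4) top-left  bias=+0
  edge (0, 8)→(2, 8): d=(2,0) top-left  bias=+0
  edge (2, 8)→(10, 12): d=(8,4) right/bottom  bias=-1
    (1,4)@(3, 9): e=[2,2,4] → █
    (2,4)@(5, 9): e=[10,2,-4] → ·
    (1,5)@(3, 11): e=[-18,6,20] → ·
  covered (1 px):
    · · · · ·
    · · · · ·
    · · · · ·
    · · · · ·
    · █ · · ·
    · · · · ·
    · · · · ·

Answer: 4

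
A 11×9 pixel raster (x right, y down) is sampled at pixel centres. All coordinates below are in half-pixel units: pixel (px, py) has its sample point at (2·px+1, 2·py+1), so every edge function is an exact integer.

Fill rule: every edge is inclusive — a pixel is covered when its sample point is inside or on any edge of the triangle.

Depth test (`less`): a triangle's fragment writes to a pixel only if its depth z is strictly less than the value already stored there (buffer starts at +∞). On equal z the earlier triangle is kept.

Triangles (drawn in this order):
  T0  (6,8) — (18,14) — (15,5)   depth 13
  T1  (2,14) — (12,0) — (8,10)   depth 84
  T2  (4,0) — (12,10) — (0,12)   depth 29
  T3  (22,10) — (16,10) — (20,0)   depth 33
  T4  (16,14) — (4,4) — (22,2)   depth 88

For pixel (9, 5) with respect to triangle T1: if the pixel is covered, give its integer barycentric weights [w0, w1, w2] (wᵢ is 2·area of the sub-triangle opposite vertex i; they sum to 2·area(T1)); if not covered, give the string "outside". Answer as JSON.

T0:
  2·area = 90  (B↔C swapped to make it positive)
  edge (6, 8)→(15, 5): d=(9,-3) inclusive
  edge (15, 5)→(18, 14): d=(3,9) inclusive
  edge (18, 14)→(6, 8): d=(-12,-6) inclusive
    (10,1)@(21, 3): e=[0,-60,150] → ·  [on edge]
    (7,2)@(15, 5): e=[0,0,90] → #  [on edge]
    (8,2)@(17, 5): e=[6,-18,102] → ·
    (4,3)@(9, 7): e=[0,60,30] → #  [on edge]
    (5,3)@(11, 7): e=[6,42,42] → #
    (6,3)@(13, 7): e=[12,24,54] → #
    (8,3)@(17, 7): e=[24,-12,78] → ·
    (1,4)@(3, 9): e=[0,120,-30] → ·  [on edge]
    (4,4)@(9, 9): e=[18,66,6] → #
    (8,4)@(17, 9): e=[42,-6,54] → ·
    (4,5)@(9, 11): e=[36,72,-18] → ·
    (5,5)@(11, 11): e=[42,54,-6] → ·
    (8,5)@(17, 11): e=[60,0,30] → #  [on edge]
    (9,8)@(19, 17): e=[120,0,-30] → ·  [on edge]
  covered (13 px):
    · · · · · · · · · · ·
    · · · · · · · · · · ·
    · · · · · · · # · · ·
    · · · · # # # # · · ·
    · · · · # # # # · · ·
    · · · · · · # # # · ·
    · · · · · · · · # · ·
    · · · · · · · · · · ·
    · · · · · · · · · · ·
T1:
  2·area = 44
  edge (2, 14)→(12, 0): d=(10,-14) inclusive
  edge (12, 0)→(8, 10): d=(-4,10) inclusive
  edge (8, 10)→(2, 14): d=(-6,4) inclusive
    (4,2)@(9, 5): e=[8,10,26] → #
    (5,2)@(11, 5): e=[36,-10,18] → ·
    (3,3)@(7, 7): e=[0,22,22] → #  [on edge]
    (5,3)@(11, 7): e=[56,-18,6] → ·
    (3,4)@(7, 9): e=[20,14,10] → #
    (4,4)@(9, 9): e=[48,-6,2] → ·
    (2,5)@(5, 11): e=[12,26,6] → #
    (3,5)@(7, 11): e=[40,6,-2] → ·
    (1,6)@(3, 13): e=[4,38,2] → #
    (2,6)@(5, 13): e=[32,18,-6] → ·
    (1,7)@(3, 15): e=[24,30,-10] → ·
  covered (6 px):
    · · · · · · · · · · ·
    · · · · · · · · · · ·
    · · · · # · · · · · ·
    · · · # # · · · · · ·
    · · · # · · · · · · ·
    · · # · · · · · · · ·
    · # · · · · · · · · ·
    · · · · · · · · · · ·
    · · · · · · · · · · ·
T2:
  2·area = 136
  edge (4, 0)→(12, 10): d=(8,10) inclusive
  edge (12, 10)→(0, 12): d=(-12,2) inclusive
  edge (0, 12)→(4, 0): d=(4,-12) inclusive
    (1,1)@(3, 3): e=[34,102,0] → #  [on edge]
    (2,1)@(5, 3): e=[14,98,24] → #
    (3,1)@(7, 3): e=[-6,94,48] → ·
    (1,2)@(3, 5): e=[50,78,8] → #
    (3,2)@(7, 5): e=[10,70,56] → #
    (4,2)@(9, 5): e=[-10,66,80] → ·
    (1,3)@(3, 7): e=[66,54,16] → #
    (4,3)@(9, 7): e=[6,42,88] → #
    (5,3)@(11, 7): e=[-14,38,112] → ·
    (0,4)@(1, 9): e=[102,34,0] → #  [on edge]
    (5,4)@(11, 9): e=[2,14,120] → #
    (6,4)@(13, 9): e=[-18,10,144] → ·
  covered (18 px):
    · · · · · · · · · · ·
    · # # · · · · · · · ·
    · # # # · · · · · · ·
    · # # # # · · · · · ·
    # # # # # # · · · · ·
    # # # · · · · · · · ·
    · · · · · · · · · · ·
    · · · · · · · · · · ·
    · · · · · · · · · · ·
T3:
  2·area = 60
  edge (22, 10)→(16, 10): d=(-6,0) inclusive
  edge (16, 10)→(20, 0): d=(4,-10) inclusive
  edge (20, 0)→(22, 10): d=(2,10) inclusive
    (9,1)@(19, 3): e=[42,2,16] → #
    (10,1)@(21, 3): e=[42,22,-4] → ·
    (9,2)@(19, 5): e=[30,10,20] → #
    (10,2)@(21, 5): e=[30,30,0] → #  [on edge]
    (9,3)@(19, 7): e=[18,18,24] → #
    (8,4)@(17, 9): e=[6,6,48] → #
    (8,5)@(17, 11): e=[-6,14,52] → ·
    (9,5)@(19, 11): e=[-6,34,32] → ·
    (10,5)@(21, 11): e=[-6,54,12] → ·
  covered (8 px):
    · · · · · · · · · · ·
    · · · · · · · · · # ·
    · · · · · · · · · # #
    · · · · · · · · · # #
    · · · · · · · · # # #
    · · · · · · · · · · ·
    · · · · · · · · · · ·
    · · · · · · · · · · ·
    · · · · · · · · · · ·
T4:
  2·area = 204
  edge (16, 14)→(4, 4): d=(-12,-10) inclusive
  edge (4, 4)→(22, 2): d=(18,-2) inclusive
  edge (22, 2)→(16, 14): d=(-6,12) inclusive
    (6,1)@(13, 3): e=[102,0,102] → #  [on edge]
    (7,1)@(15, 3): e=[122,4,78] → #
    (8,1)@(17, 3): e=[142,8,54] → #
    (9,1)@(19, 3): e=[162,12,30] → #
    (10,1)@(21, 3): e=[182,16,6] → #
    (3,2)@(7, 5): e=[18,24,162] → #
    (4,2)@(9, 5): e=[38,28,138] → #
    (5,2)@(11, 5): e=[58,32,114] → #
    (10,2)@(21, 5): e=[158,52,-6] → ·
    (3,3)@(7, 7): e=[-6,60,150] → ·
    (4,3)@(9, 7): e=[14,64,126] → #
    (10,3)@(21, 7): e=[134,88,-18] → ·
  covered (26 px):
    · · · · · · · · · · ·
    · · · · · · # # # # #
    · · · # # # # # # # ·
    · · · · # # # # # # ·
    · · · · · # # # # · ·
    · · · · · · # # # · ·
    · · · · · · · # · · ·
    · · · · · · · · · · ·
    · · · · · · · · · · ·

Answer: "outside"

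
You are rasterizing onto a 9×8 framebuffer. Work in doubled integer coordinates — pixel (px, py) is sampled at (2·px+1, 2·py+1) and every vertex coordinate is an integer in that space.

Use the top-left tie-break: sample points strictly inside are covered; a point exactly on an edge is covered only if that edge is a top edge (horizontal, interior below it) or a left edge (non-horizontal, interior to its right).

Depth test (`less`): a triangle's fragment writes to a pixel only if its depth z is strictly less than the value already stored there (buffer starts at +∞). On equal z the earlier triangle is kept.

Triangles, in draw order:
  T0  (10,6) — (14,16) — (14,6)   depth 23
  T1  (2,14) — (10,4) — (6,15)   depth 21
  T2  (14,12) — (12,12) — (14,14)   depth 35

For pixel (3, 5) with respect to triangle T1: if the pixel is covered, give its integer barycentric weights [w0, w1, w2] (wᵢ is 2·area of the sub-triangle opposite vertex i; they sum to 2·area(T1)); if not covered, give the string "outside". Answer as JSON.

T0:
  2·area = 40  (B↔C swapped to make it positive)
  edge (10, 6)→(14, 6): d=(4,0) top-left  bias=+0
  edge (14, 6)→(14, 16): d=(0,10) right/bottom  bias=-1
  edge (14, 16)→(10, 6): d=(-4,-10) top-left  bias=+0
    (5,3)@(11, 7): e=[4,30,6] → #
    (6,3)@(13, 7): e=[4,10,26] → #
    (7,3)@(15, 7): e=[4,-10,46] → ·
    (5,4)@(11, 9): e=[12,30,-2] → ·
    (6,4)@(13, 9): e=[12,10,18] → #
    (7,4)@(15, 9): e=[12,-10,38] → ·
    (6,5)@(13, 11): e=[20,10,10] → #
    (7,5)@(15, 11): e=[20,-10,30] → ·
    (6,6)@(13, 13): e=[28,10,2] → #
    (7,6)@(15, 13): e=[28,-10,22] → ·
    (6,7)@(13, 15): e=[36,10,-6] → ·
  covered (5 px):
    · · · · · · · · ·
    · · · · · · · · ·
    · · · · · · · · ·
    · · · · · # # · ·
    · · · · · · # · ·
    · · · · · · # · ·
    · · · · · · # · ·
    · · · · · · · · ·
T1:
  2·area = 48
  edge (2, 14)→(10, 4): d=(8,-10) top-left  bias=+0
  edge (10, 4)→(6, 15): d=(-4,11) right/bottom  bias=-1
  edge (6, 15)→(2, 14): d=(-4,-1) top-left  bias=+0
    (3,4)@(7, 9): e=[10,13,25] → #
    (4,4)@(9, 9): e=[30,-9,27] → ·
    (2,5)@(5, 11): e=[6,27,15] → #
    (4,5)@(9, 11): e=[46,-17,19] → ·
    (1,6)@(3, 13): e=[2,41,5] → #
    (3,6)@(7, 13): e=[42,-3,9] → ·
    (1,7)@(3, 15): e=[18,33,-3] → ·
    (2,7)@(5, 15): e=[38,11,-1] → ·
  covered (5 px):
    · · · · · · · · ·
    · · · · · · · · ·
    · · · · · · · · ·
    · · · · · · · · ·
    · · · # · · · · ·
    · · # # · · · · ·
    · # # · · · · · ·
    · · · · · · · · ·
T2:
  2·area = 4  (B↔C swapped to make it positive)
  edge (14, 12)→(14, 14): d=(0,2) right/bottom  bias=-1
  edge (14, 14)→(12, 12): d=(-2,-2) top-left  bias=+0
  edge (12, 12)→(14, 12): d=(2,0) top-left  bias=+0
    (0,0)@(1, 1): e=[26,0,-22] → ·  [on edge]
    (1,1)@(3, 3): e=[22,0,-18] → ·  [on edge]
    (2,2)@(5, 5): e=[18,0,-14] → ·  [on edge]
    (3,3)@(7, 7): e=[14,0,-10] → ·  [on edge]
    (4,4)@(9, 9): e=[10,0,-6] → ·  [on edge]
    (5,5)@(11, 11): e=[6,0,-2] → ·  [on edge]
    (6,6)@(13, 13): e=[2,0,2] → #  [on edge]
    (7,6)@(15, 13): e=[-2,4,2] → ·
    (6,7)@(13, 15): e=[2,-4,6] → ·
    (7,7)@(15, 15): e=[-2,0,6] → ·  [on edge]
  covered (1 px):
    · · · · · · · · ·
    · · · · · · · · ·
    · · · · · · · · ·
    · · · · · · · · ·
    · · · · · · · · ·
    · · · · · · · · ·
    · · · · · · # · ·
    · · · · · · · · ·

Answer: [5,17,26]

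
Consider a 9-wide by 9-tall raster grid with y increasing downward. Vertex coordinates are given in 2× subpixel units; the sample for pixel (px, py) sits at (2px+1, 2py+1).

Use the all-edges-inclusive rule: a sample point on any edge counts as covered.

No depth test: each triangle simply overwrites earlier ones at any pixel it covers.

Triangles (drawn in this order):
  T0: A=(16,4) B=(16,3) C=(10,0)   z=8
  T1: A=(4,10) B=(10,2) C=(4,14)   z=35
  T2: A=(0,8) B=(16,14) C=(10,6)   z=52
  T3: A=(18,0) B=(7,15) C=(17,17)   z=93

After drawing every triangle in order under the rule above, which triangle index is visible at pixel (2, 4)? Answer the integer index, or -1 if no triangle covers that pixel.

T0:
  2·area = 6  (B↔C swapped to make it positive)
  edge (16, 4)→(10, 0): d=(-6,-4) inclusive
  edge (10, 0)→(16, 3): d=(6,3) inclusive
  edge (16, 3)→(16, 4): d=(0,1) inclusive
    (7,1)@(15, 3): e=[2,3,1] → #
    (8,1)@(17, 3): e=[10,-3,-1] → ·
    (7,2)@(15, 5): e=[-10,15,1] → ·
  covered (1 px):
    · · · · · · · · ·
    · · · · · · · # ·
    · · · · · · · · ·
    · · · · · · · · ·
    · · · · · · · · ·
    · · · · · · · · ·
    · · · · · · · · ·
    · · · · · · · · ·
    · · · · · · · · ·
T1:
  2·area = 24
  edge (4, 10)→(10, 2): d=(6,-8) inclusive
  edge (10, 2)→(4, 14): d=(-6,12) inclusive
  edge (4, 14)→(4, 10): d=(0,-4) inclusive
    (3,3)@(7, 7): e=[6,6,12] → #
    (4,3)@(9, 7): e=[22,-18,20] → ·
    (2,4)@(5, 9): e=[2,18,4] → #
    (3,4)@(7, 9): e=[18,-6,12] → ·
    (2,5)@(5, 11): e=[14,6,4] → #
    (3,5)@(7, 11): e=[30,-18,12] → ·
    (2,6)@(5, 13): e=[26,-6,4] → ·
  covered (3 px):
    · · · · · · · · ·
    · · · · · · · · ·
    · · · · · · · · ·
    · · · # · · · · ·
    · · # · · · · · ·
    · · # · · · · · ·
    · · · · · · · · ·
    · · · · · · · · ·
    · · · · · · · · ·
T2:
  2·area = 92  (B↔C swapped to make it positive)
  edge (0, 8)→(10, 6): d=(10,-2) inclusive
  edge (10, 6)→(16, 14): d=(6,8) inclusive
  edge (16, 14)→(0, 8): d=(-16,-6) inclusive
    (7,2)@(15, 5): e=[0,-46,138] → ·  [on edge]
    (2,3)@(5, 7): e=[0,46,46] → #  [on edge]
    (3,3)@(7, 7): e=[4,30,58] → #
    (4,3)@(9, 7): e=[8,14,70] → #
    (5,3)@(11, 7): e=[12,-2,82] → ·
    (1,4)@(3, 9): e=[16,74,2] → #
    (5,4)@(11, 9): e=[32,10,50] → #
    (6,4)@(13, 9): e=[36,-6,62] → ·
    (1,5)@(3, 11): e=[36,86,-30] → ·
    (2,5)@(5, 11): e=[40,70,-18] → ·
    (3,5)@(7, 11): e=[44,54,-6] → ·
    (4,5)@(9, 11): e=[48,38,6] → #
  covered (12 px):
    · · · · · · · · ·
    · · · · · · · · ·
    · · · · · · · · ·
    · · # # # · · · ·
    · # # # # # · · ·
    · · · · # # # · ·
    · · · · · · · # ·
    · · · · · · · · ·
    · · · · · · · · ·
T3:
  2·area = 172  (B↔C swapped to make it positive)
  edge (18, 0)→(17, 17): d=(-1,17) inclusive
  edge (17, 17)→(7, 15): d=(-10,-2) inclusive
  edge (7, 15)→(18, 0): d=(11,-15) inclusive
    (8,1)@(17, 3): e=[14,140,18] → #
    (7,2)@(15, 5): e=[46,116,10] → #
    (6,3)@(13, 7): e=[78,92,2] → #
    (6,4)@(13, 9): e=[76,72,24] → #
    (5,5)@(11, 11): e=[108,48,16] → #
    (4,6)@(9, 13): e=[140,24,8] → #
    (3,7)@(7, 15): e=[172,0,0] → #  [on edge]
    (3,8)@(7, 17): e=[170,-20,22] → ·
    (4,8)@(9, 17): e=[136,-16,52] → ·
    (5,8)@(11, 17): e=[102,-12,82] → ·
    (6,8)@(13, 17): e=[68,-8,112] → ·
    (7,8)@(15, 17): e=[34,-4,142] → ·
    (8,8)@(17, 17): e=[0,0,172] → #  [on edge]
  covered (25 px):
    · · · · · · · · ·
    · · · · · · · · #
    · · · · · · · # #
    · · · · · · # # #
    · · · · · · # # #
    · · · · · # # # #
    · · · · # # # # #
    · · · # # # # # #
    · · · · · · · · #

Z-buffer (winner per pixel, '.' = empty):
  . . . . . . . . .
  . . . . . . . 0 3
  . . . . . . . 3 3
  . . 2 2 2 . 3 3 3
  . 2 2 2 2 2 3 3 3
  . . 1 . 2 3 3 3 3
  . . . . 3 3 3 3 3
  . . . 3 3 3 3 3 3
  . . . . . . . . 3

Result: 2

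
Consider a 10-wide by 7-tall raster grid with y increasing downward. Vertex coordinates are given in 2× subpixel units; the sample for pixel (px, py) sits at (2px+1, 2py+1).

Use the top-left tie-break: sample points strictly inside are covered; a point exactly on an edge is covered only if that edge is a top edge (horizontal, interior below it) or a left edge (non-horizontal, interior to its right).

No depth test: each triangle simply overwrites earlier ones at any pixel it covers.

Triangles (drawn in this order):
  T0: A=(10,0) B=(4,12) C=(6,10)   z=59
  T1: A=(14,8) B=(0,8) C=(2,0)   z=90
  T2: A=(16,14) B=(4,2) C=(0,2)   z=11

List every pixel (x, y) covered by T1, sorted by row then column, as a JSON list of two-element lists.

T0:
  2·area = 12  (B↔C swapped to make it positive)
  edge (10, 0)→(6, 10): d=(-4,10) right/bottom  bias=-1
  edge (6, 10)→(4, 12): d=(-2,2) right/bottom  bias=-1
  edge (4, 12)→(10, 0): d=(6,-12) top-left  bias=+0
    (7,0)@(15, 1): e=[-54,0,66] → ·  [on edge]
    (6,1)@(13, 3): e=[-42,0,54] → ·  [on edge]
    (5,2)@(11, 5): e=[-30,0,42] → ·  [on edge]
    (3,3)@(7, 7): e=[2,4,6] → #
    (4,3)@(9, 7): e=[-18,0,30] → ·  [on edge]
    (3,4)@(7, 9): e=[-6,0,18] → ·  [on edge]
    (2,5)@(5, 11): e=[6,0,6] → ·  [on edge]
    (1,6)@(3, 13): e=[18,0,-6] → ·  [on edge]
  covered (1 px):
    · · · · · · · · · ·
    · · · · · · · · · ·
    · · · · · · · · · ·
    · · · # · · · · · ·
    · · · · · · · · · ·
    · · · · · · · · · ·
    · · · · · · · · · ·
T1:
  2·area = 112
  edge (14, 8)→(0, 8): d=(-14,0) right/bottom  bias=-1
  edge (0, 8)→(2, 0): d=(2,-8) top-left  bias=+0
  edge (2, 0)→(14, 8): d=(12,8) right/bottom  bias=-1
    (1,0)@(3, 1): e=[98,10,4] → #
    (2,0)@(5, 1): e=[98,26,-12] → ·
    (1,1)@(3, 3): e=[70,14,28] → #
    (2,1)@(5, 3): e=[70,30,12] → #
    (3,1)@(7, 3): e=[70,46,-4] → ·
    (0,2)@(1, 5): e=[42,2,68] → #
    (3,2)@(7, 5): e=[42,50,20] → #
    (4,2)@(9, 5): e=[42,66,4] → #
    (5,2)@(11, 5): e=[42,82,-12] → ·
    (0,3)@(1, 7): e=[14,6,92] → #
    (5,3)@(11, 7): e=[14,86,12] → #
    (6,3)@(13, 7): e=[14,102,-4] → ·
  covered (14 px):
    · # · · · · · · · ·
    · # # · · · · · · ·
    # # # # # · · · · ·
    # # # # # # · · · ·
    · · · · · · · · · ·
    · · · · · · · · · ·
    · · · · · · · · · ·
T2:
  2·area = 48  (B↔C swapped to make it positive)
  edge (16, 14)→(0, 2): d=(-16,-12) top-left  bias=+0
  edge (0, 2)→(4, 2): d=(4,0) top-left  bias=+0
  edge (4, 2)→(16, 14): d=(12,12) right/bottom  bias=-1
    (1,0)@(3, 1): e=[52,-4,0] → ·  [on edge]
    (1,1)@(3, 3): e=[20,4,24] → #
    (2,1)@(5, 3): e=[44,4,0] → ·  [on edge]
    (1,2)@(3, 5): e=[-12,12,48] → ·
    (2,2)@(5, 5): e=[12,12,24] → #
    (3,2)@(7, 5): e=[36,12,0] → ·  [on edge]
    (2,3)@(5, 7): e=[-20,20,48] → ·
    (3,3)@(7, 7): e=[4,20,24] → #
    (4,3)@(9, 7): e=[28,20,0] → ·  [on edge]
    (3,4)@(7, 9): e=[-28,28,48] → ·
    (5,4)@(11, 9): e=[20,28,0] → ·  [on edge]
    (6,5)@(13, 11): e=[12,36,0] → ·  [on edge]
    (7,6)@(15, 13): e=[4,44,0] → ·  [on edge]
  covered (3 px):
    · · · · · · · · · ·
    · # · · · · · · · ·
    · · # · · · · · · ·
    · · · # · · · · · ·
    · · · · · · · · · ·
    · · · · · · · · · ·
    · · · · · · · · · ·

Answer: [[1,0],[1,1],[2,1],[0,2],[1,2],[2,2],[3,2],[4,2],[0,3],[1,3],[2,3],[3,3],[4,3],[5,3]]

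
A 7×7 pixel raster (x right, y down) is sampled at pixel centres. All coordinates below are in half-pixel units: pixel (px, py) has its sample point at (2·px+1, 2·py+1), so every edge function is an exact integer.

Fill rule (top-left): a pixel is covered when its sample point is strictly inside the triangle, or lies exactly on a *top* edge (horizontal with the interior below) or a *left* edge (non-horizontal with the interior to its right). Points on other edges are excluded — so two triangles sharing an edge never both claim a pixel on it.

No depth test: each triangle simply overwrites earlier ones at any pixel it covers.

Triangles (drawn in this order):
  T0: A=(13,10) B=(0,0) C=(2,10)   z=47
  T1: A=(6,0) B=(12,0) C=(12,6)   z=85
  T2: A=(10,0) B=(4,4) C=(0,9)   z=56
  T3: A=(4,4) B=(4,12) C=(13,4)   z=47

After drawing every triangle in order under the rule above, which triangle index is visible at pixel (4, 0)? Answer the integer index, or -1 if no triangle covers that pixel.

T0:
  2·area = 110  (B↔C swapped to make it positive)
  edge (13, 10)→(2, 10): d=(-11,0) right/bottom  bias=-1
  edge (2, 10)→(0, 0): d=(-2,-10) top-left  bias=+0
  edge (0, 0)→(13, 10): d=(13,10) right/bottom  bias=-1
    (0,0)@(1, 1): e=[99,8,3] → #
    (1,0)@(3, 1): e=[99,28,-17] → ·
    (0,1)@(1, 3): e=[77,4,29] → #
    (1,1)@(3, 3): e=[77,24,9] → #
    (2,1)@(5, 3): e=[77,44,-11] → ·
    (0,2)@(1, 5): e=[55,0,55] → #  [on edge]
    (2,2)@(5, 5): e=[55,40,15] → #
    (3,2)@(7, 5): e=[55,60,-5] → ·
    (0,3)@(1, 7): e=[33,-4,81] → ·
    (1,3)@(3, 7): e=[33,16,61] → #
    (3,3)@(7, 7): e=[33,56,21] → #
    (4,3)@(9, 7): e=[33,76,1] → #
  covered (15 px):
    # · · · · · ·
    # # · · · · ·
    # # # · · · ·
    · # # # # · ·
    · # # # # # ·
    · · · · · · ·
    · · · · · · ·
T1:
  2·area = 36
  edge (6, 0)→(12, 0): d=(6,0) top-left  bias=+0
  edge (12, 0)→(12, 6): d=(0,6) right/bottom  bias=-1
  edge (12, 6)→(6, 0): d=(-6,-6) top-left  bias=+0
    (3,0)@(7, 1): e=[6,30,0] → #  [on edge]
    (4,0)@(9, 1): e=[6,18,12] → #
    (5,0)@(11, 1): e=[6,6,24] → #
    (6,0)@(13, 1): e=[6,-6,36] → ·
    (3,1)@(7, 3): e=[18,30,-12] → ·
    (4,1)@(9, 3): e=[18,18,0] → #  [on edge]
    (6,1)@(13, 3): e=[18,-6,24] → ·
    (4,2)@(9, 5): e=[30,18,-12] → ·
    (5,2)@(11, 5): e=[30,6,0] → #  [on edge]
    (6,2)@(13, 5): e=[30,-6,12] → ·
    (5,3)@(11, 7): e=[42,6,-12] → ·
    (6,3)@(13, 7): e=[42,-6,0] → ·  [on edge]
  covered (6 px):
    · · · # # # ·
    · · · · # # ·
    · · · · · # ·
    · · · · · · ·
    · · · · · · ·
    · · · · · · ·
    · · · · · · ·
T2:
  2·area = 14  (B↔C swapped to make it positive)
  edge (10, 0)→(0, 9): d=(-10,9) right/bottom  bias=-1
  edge (0, 9)→(4, 4): d=(4,-5) top-left  bias=+0
  edge (4, 4)→(10, 0): d=(6,-4) top-left  bias=+0
  covered (0 px):
    · · · · · · ·
    · · · · · · ·
    · · · · · · ·
    · · · · · · ·
    · · · · · · ·
    · · · · · · ·
    · · · · · · ·
T3:
  2·area = 72  (B↔C swapped to make it positive)
  edge (4, 4)→(13, 4): d=(9,0) top-left  bias=+0
  edge (13, 4)→(4, 12): d=(-9,8) right/bottom  bias=-1
  edge (4, 12)→(4, 4): d=(0,-8) top-left  bias=+0
    (2,2)@(5, 5): e=[9,55,8] → #
    (3,2)@(7, 5): e=[9,39,24] → #
    (4,2)@(9, 5): e=[9,23,40] → #
    (5,2)@(11, 5): e=[9,7,56] → #
    (6,2)@(13, 5): e=[9,-9,72] → ·
    (2,3)@(5, 7): e=[27,37,8] → #
    (5,3)@(11, 7): e=[27,-11,56] → ·
    (2,4)@(5, 9): e=[45,19,8] → #
    (4,4)@(9, 9): e=[45,-13,40] → ·
    (2,5)@(5, 11): e=[63,1,8] → #
    (3,5)@(7, 11): e=[63,-15,24] → ·
    (2,6)@(5, 13): e=[81,-17,8] → ·
  covered (10 px):
    · · · · · · ·
    · · · · · · ·
    · · # # # # ·
    · · # # # · ·
    · · # # · · ·
    · · # · · · ·
    · · · · · · ·

Z-buffer (winner per pixel, '.' = empty):
  0 . . 1 1 1 .
  0 0 . . 1 1 .
  0 0 3 3 3 3 .
  . 0 3 3 3 . .
  . 0 3 3 0 0 .
  . . 3 . . . .
  . . . . . . .

Final: 1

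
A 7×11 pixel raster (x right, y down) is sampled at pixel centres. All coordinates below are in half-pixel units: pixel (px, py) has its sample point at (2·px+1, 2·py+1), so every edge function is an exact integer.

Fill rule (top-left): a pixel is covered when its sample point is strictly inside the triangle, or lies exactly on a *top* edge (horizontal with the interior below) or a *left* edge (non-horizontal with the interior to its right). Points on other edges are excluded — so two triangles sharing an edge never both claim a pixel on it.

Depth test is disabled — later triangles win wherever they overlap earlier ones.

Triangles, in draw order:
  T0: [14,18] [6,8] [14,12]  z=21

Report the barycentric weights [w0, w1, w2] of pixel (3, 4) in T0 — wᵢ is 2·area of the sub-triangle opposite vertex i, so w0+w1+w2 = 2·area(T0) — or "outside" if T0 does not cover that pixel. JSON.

T0:
  2·area = 48
  edge (14, 18)→(6, 8): d=(-8,-10) top-left  bias=+0
  edge (6, 8)→(14, 12): d=(8,4) right/bottom  bias=-1
  edge (14, 12)→(14, 18): d=(0,6) right/bottom  bias=-1
    (3,4)@(7, 9): e=[2,4,42] → X
    (4,4)@(9, 9): e=[22,-4,30] → .
    (3,5)@(7, 11): e=[-14,20,42] → .
    (4,5)@(9, 11): e=[6,12,30] → X
    (5,5)@(11, 11): e=[26,4,18] → X
    (6,5)@(13, 11): e=[46,-4,6] → .
    (4,6)@(9, 13): e=[-10,28,30] → .
    (5,6)@(11, 13): e=[10,20,18] → X
    (6,6)@(13, 13): e=[30,12,6] → X
    (5,7)@(11, 15): e=[-6,36,18] → .
    (6,7)@(13, 15): e=[14,28,6] → X
    (6,8)@(13, 17): e=[-2,44,6] → .
  covered (6 px):
    . . . . . . .
    . . . . . . .
    . . . . . . .
    . . . . . . .
    . . . X . . .
    . . . . X X .
    . . . . . X X
    . . . . . . X
    . . . . . . .
    . . . . . . .
    . . . . . . .

Answer: [4,42,2]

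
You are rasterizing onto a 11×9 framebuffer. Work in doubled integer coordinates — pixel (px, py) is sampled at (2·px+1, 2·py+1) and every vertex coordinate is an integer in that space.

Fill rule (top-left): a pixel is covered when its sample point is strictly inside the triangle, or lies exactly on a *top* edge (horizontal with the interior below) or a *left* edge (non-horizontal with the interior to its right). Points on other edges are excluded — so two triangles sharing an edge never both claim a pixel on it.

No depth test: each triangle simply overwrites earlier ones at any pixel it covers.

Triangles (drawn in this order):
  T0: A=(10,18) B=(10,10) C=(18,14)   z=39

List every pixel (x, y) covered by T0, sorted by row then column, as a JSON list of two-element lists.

T0:
  2·area = 64
  edge (10, 18)→(10, 10): d=(0,-8) top-left  bias=+0
  edge (10, 10)→(18, 14): d=(8,4) right/bottom  bias=-1
  edge (18, 14)→(10, 18): d=(-8,4) right/bottom  bias=-1
    (5,5)@(11, 11): e=[8,4,52] → █
    (6,5)@(13, 11): e=[24,-4,44] → ·
    (5,6)@(11, 13): e=[8,20,36] → █
    (6,6)@(13, 13): e=[24,12,28] → █
    (7,6)@(15, 13): e=[40,4,20] → █
    (8,6)@(17, 13): e=[56,-4,12] → ·
    (5,7)@(11, 15): e=[8,36,20] → █
    (8,7)@(17, 15): e=[56,12,-4] → ·
    (5,8)@(11, 17): e=[8,52,4] → █
    (6,8)@(13, 17): e=[24,44,-4] → ·
    (7,8)@(15, 17): e=[40,36,-12] → ·
  covered (8 px):
    · · · · · · · · · · ·
    · · · · · · · · · · ·
    · · · · · · · · · · ·
    · · · · · · · · · · ·
    · · · · · · · · · · ·
    · · · · · █ · · · · ·
    · · · · · █ █ █ · · ·
    · · · · · █ █ █ · · ·
    · · · · · █ · · · · ·

Answer: [[5,5],[5,6],[6,6],[7,6],[5,7],[6,7],[7,7],[5,8]]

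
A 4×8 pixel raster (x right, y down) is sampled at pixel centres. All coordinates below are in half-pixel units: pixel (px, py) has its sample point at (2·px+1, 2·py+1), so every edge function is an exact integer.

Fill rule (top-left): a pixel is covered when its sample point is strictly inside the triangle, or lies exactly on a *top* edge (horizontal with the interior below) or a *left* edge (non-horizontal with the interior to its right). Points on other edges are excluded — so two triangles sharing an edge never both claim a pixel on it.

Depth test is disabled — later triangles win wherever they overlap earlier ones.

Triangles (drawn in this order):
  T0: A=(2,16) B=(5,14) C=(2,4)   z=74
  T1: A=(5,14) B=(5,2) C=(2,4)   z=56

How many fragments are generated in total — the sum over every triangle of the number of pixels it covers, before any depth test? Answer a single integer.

T0:
  2·area = 36  (B↔C swapped to make it positive)
  edge (2, 16)→(2, 4): d=(0,-12) top-left  bias=+0
  edge (2, 4)→(5, 14): d=(3,10) right/bottom  bias=-1
  edge (5, 14)→(2, 16): d=(-3,2) right/bottom  bias=-1
    (1,4)@(3, 9): e=[12,5,19] → #
    (2,4)@(5, 9): e=[36,-15,15] → ·
    (1,5)@(3, 11): e=[12,11,13] → #
    (2,5)@(5, 11): e=[36,-9,9] → ·
    (1,6)@(3, 13): e=[12,17,7] → #
    (2,6)@(5, 13): e=[36,-3,3] → ·
    (1,7)@(3, 15): e=[12,23,1] → #
    (2,7)@(5, 15): e=[36,3,-3] → ·
  covered (4 px):
    · · · ·
    · · · ·
    · · · ·
    · · · ·
    · # · ·
    · # · ·
    · # · ·
    · # · ·
T1:
  2·area = 36  (B↔C swapped to make it positive)
  edge (5, 14)→(2, 4): d=(-3,-10) top-left  bias=+0
  edge (2, 4)→(5, 2): d=(3,-2) top-left  bias=+0
  edge (5, 2)→(5, 14): d=(0,12) right/bottom  bias=-1
    (2,0)@(5, 1): e=[39,-3,0] → ·  [on edge]
    (2,1)@(5, 3): e=[33,3,0] → ·  [on edge]
    (1,2)@(3, 5): e=[7,5,24] → #
    (2,2)@(5, 5): e=[27,9,0] → ·  [on edge]
    (1,3)@(3, 7): e=[1,11,24] → #
    (2,3)@(5, 7): e=[21,15,0] → ·  [on edge]
    (1,4)@(3, 9): e=[-5,17,24] → ·
    (2,4)@(5, 9): e=[15,21,0] → ·  [on edge]
    (2,5)@(5, 11): e=[9,27,0] → ·  [on edge]
    (2,6)@(5, 13): e=[3,33,0] → ·  [on edge]
    (2,7)@(5, 15): e=[-3,39,0] → ·  [on edge]
  covered (2 px):
    · · · ·
    · · · ·
    · # · ·
    · # · ·
    · · · ·
    · · · ·
    · · · ·
    · · · ·

Result: 6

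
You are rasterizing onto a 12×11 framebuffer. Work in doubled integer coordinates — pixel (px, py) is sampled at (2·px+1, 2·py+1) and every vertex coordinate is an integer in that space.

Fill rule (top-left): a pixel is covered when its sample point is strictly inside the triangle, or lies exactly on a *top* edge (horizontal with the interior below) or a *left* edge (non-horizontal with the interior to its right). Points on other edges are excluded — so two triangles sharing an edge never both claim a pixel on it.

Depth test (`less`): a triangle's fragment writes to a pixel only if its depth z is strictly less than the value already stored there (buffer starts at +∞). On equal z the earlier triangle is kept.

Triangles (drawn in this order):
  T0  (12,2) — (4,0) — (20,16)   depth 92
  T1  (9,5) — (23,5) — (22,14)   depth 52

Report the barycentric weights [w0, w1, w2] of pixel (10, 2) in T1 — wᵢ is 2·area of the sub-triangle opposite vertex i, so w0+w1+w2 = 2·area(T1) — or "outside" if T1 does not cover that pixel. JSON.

T0:
  2·area = 96  (B↔C swapped to make it positive)
  edge (12, 2)→(20, 16): d=(8,14) right/bottom  bias=-1
  edge (20, 16)→(4, 0): d=(-16,-16) top-left  bias=+0
  edge (4, 0)→(12, 2): d=(8,2) right/bottom  bias=-1
    (2,0)@(5, 1): e=[90,0,6] → X  [on edge]
    (3,0)@(7, 1): e=[62,32,2] → X
    (4,0)@(9, 1): e=[34,64,-2] → .
    (2,1)@(5, 3): e=[106,-32,22] → .
    (3,1)@(7, 3): e=[78,0,18] → X  [on edge]
    (4,1)@(9, 3): e=[50,32,14] → X
    (5,1)@(11, 3): e=[22,64,10] → X
    (6,1)@(13, 3): e=[-6,96,6] → .
    (3,2)@(7, 5): e=[94,-32,34] → .
    (4,2)@(9, 5): e=[66,0,30] → X  [on edge]
    (6,2)@(13, 5): e=[10,64,22] → X
    (7,2)@(15, 5): e=[-18,96,18] → .
    (5,3)@(11, 7): e=[54,0,42] → X  [on edge]
    (6,4)@(13, 9): e=[42,0,54] → X  [on edge]
    (7,5)@(15, 11): e=[30,0,66] → X  [on edge]
    (8,6)@(17, 13): e=[18,0,78] → X  [on edge]
    (9,7)@(19, 15): e=[6,0,90] → X  [on edge]
    (10,8)@(21, 17): e=[-6,0,102] → .  [on edge]
    (11,9)@(23, 19): e=[-18,0,114] → .  [on edge]
  covered (16 px):
    . . X X . . . . . . . .
    . . . X X X . . . . . .
    . . . . X X X . . . . .
    . . . . . X X . . . . .
    . . . . . . X X . . . .
    . . . . . . . X X . . .
    . . . . . . . . X . . .
    . . . . . . . . . X . .
    . . . . . . . . . . . .
    . . . . . . . . . . . .
    . . . . . . . . . . . .
T1:
  2·area = 126
  edge (9, 5)→(23, 5): d=(14,0) top-left  bias=+0
  edge (23, 5)→(22, 14): d=(-1,9) right/bottom  bias=-1
  edge (22, 14)→(9, 5): d=(-13,-9) top-left  bias=+0
    (0,2)@(1, 5): e=[0,198,-72] → .  [on edge]
    (1,2)@(3, 5): e=[0,180,-54] → .  [on edge]
    (2,2)@(5, 5): e=[0,162,-36] → .  [on edge]
    (3,2)@(7, 5): e=[0,144,-18] → .  [on edge]
    (4,2)@(9, 5): e=[0,126,0] → X  [on edge]
    (5,2)@(11, 5): e=[0,108,18] → X  [on edge]
    (6,2)@(13, 5): e=[0,90,36] → X  [on edge]
    (7,2)@(15, 5): e=[0,72,54] → X  [on edge]
    (8,2)@(17, 5): e=[0,54,72] → X  [on edge]
    (9,2)@(19, 5): e=[0,36,90] → X  [on edge]
    (10,2)@(21, 5): e=[0,18,108] → X  [on edge]
    (11,2)@(23, 5): e=[0,0,126] → .  [on edge]
  covered (19 px):
    . . . . . . . . . . . .
    . . . . . . . . . . . .
    . . . . X X X X X X X .
    . . . . . . X X X X X .
    . . . . . . . X X X X .
    . . . . . . . . . X X .
    . . . . . . . . . . X .
    . . . . . . . . . . . .
    . . . . . . . . . . . .
    . . . . . . . . . . . .
    . . . . . . . . . . . .

Final: [18,108,0]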